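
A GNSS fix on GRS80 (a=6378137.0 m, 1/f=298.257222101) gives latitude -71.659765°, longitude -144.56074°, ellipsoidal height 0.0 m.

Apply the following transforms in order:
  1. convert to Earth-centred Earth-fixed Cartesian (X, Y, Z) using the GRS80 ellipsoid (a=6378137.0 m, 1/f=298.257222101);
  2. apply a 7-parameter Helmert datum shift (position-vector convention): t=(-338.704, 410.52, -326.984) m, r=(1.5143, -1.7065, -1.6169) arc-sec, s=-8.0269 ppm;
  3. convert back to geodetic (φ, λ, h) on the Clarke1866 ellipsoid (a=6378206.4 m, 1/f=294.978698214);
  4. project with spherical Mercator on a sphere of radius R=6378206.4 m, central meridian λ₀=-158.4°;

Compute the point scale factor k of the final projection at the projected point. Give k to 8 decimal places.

start: φ=-71.659765°, λ=-144.560740°, h=0.000 m
→ ECEF (a=6378137.000, f=1/298.257222101): X=-1640068.1892, Y=-1167227.9874, Z=-6031847.3464
→ Helmert 7p (PV): X=-1640352.9752, Y=-1166750.9592, Z=-6032148.0513
→ geod (Bowring, a=6378206.400): φ=-71.66226839°, λ=-144.57650237°, h=416.3207 m
→ into merc (λ₀=-158.4°): φ=-71.66226839°, λ−λ₀=13.82349763°
scale k = 3.17846149

3.17846149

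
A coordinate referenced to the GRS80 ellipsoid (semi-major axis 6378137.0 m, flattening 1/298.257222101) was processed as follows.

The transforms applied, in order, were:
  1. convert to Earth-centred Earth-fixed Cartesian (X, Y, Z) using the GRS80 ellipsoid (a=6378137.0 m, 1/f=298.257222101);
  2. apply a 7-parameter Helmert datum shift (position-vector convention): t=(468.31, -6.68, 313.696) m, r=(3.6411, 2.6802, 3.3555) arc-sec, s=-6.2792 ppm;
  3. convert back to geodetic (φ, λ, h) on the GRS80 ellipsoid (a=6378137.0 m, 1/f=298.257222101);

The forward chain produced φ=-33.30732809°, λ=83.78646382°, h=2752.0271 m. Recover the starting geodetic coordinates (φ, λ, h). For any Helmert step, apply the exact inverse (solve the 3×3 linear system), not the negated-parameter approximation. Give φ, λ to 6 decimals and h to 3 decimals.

start: φ=-33.307328°, λ=83.786464°, h=2752.027 m
→ ECEF (a=6378137.000, f=1/298.257222101): X=577768.8023, Y=5306774.9261, Z=-3484005.9352
→ Helmert⁻¹: X=577435.7236, Y=5306744.0260, Z=-3484427.6845
→ geod (Bowring, a=6378137.000): φ=-33.31083500°, λ=83.78998200°, h=2927.8410 m

φ=-33.310835°, λ=83.789982°, h=2927.841 m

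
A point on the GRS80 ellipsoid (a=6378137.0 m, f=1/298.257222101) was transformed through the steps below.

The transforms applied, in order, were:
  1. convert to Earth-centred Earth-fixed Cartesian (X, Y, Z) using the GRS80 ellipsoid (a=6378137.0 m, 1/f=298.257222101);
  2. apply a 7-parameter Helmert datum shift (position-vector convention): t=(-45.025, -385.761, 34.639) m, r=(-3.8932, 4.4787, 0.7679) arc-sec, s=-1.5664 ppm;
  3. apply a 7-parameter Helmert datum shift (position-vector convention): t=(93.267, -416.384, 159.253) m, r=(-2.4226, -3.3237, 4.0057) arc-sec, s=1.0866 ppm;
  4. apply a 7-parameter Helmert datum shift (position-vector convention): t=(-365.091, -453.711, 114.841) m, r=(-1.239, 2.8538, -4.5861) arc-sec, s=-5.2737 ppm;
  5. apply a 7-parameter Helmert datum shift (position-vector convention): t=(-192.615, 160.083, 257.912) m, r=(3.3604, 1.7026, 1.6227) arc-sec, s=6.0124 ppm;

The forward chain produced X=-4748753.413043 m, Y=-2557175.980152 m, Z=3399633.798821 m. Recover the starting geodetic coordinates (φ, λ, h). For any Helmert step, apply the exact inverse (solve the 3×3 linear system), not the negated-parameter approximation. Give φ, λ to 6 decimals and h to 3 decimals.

start: X=-4748753.4130, Y=-2557175.9802, Z=3399633.7988 m
→ Helmert⁻¹: X=-4748580.4257, Y=-2557227.9488, Z=3399357.9132
→ Helmert⁻¹: X=-4748230.5547, Y=-2556913.7123, Z=3399179.9452
→ Helmert⁻¹: X=-4748313.5370, Y=-2556442.2596, Z=3399063.4864
→ Helmert⁻¹: X=-4748359.2670, Y=-2556106.9779, Z=3398882.8229
→ geod (Bowring, a=6378137.000): φ=32.39625600°, λ=-151.70581000°, h=2367.0070 m

φ=32.396256°, λ=-151.705810°, h=2367.007 m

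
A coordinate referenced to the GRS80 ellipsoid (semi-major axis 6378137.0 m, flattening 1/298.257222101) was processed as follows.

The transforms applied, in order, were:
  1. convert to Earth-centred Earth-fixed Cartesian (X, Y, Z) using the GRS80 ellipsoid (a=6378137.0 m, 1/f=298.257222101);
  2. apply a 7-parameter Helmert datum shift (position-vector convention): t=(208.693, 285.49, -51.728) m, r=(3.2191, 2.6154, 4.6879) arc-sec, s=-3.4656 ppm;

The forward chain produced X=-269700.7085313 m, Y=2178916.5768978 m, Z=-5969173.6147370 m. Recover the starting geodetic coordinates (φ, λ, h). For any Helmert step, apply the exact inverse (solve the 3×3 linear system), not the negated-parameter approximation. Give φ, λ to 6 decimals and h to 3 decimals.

φ=-69.933111°, λ=97.059393°, h=741.321 m

start: X=-269700.7085, Y=2178916.5769, Z=-5969173.6147 m
→ Helmert⁻¹: X=-269785.1356, Y=2178551.6099, Z=-5969179.9941
→ geod (Bowring, a=6378137.000): φ=-69.93311100°, λ=97.05939300°, h=741.3210 m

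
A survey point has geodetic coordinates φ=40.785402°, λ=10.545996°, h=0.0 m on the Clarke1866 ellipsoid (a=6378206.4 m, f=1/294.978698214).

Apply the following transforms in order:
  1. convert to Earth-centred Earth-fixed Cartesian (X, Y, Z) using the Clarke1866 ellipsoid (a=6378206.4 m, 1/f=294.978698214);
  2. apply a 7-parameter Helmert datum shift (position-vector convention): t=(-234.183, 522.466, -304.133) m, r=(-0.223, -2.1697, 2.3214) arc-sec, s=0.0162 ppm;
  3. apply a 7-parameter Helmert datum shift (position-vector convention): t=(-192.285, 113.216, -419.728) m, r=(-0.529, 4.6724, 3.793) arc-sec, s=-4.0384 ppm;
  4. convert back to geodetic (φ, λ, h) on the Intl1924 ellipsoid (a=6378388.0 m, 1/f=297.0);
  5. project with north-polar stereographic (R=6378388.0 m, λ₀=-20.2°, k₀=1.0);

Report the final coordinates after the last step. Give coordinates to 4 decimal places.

start: φ=40.785402°, λ=10.545996°, h=0.000 m
→ ECEF (a=6378206.400, f=1/294.978698214): X=4754627.9377, Y=885166.8310, Z=4144209.1430
→ Helmert 7p (PV): X=4754340.2767, Y=885747.3026, Z=4143954.1341
→ Helmert 7p (PV): X=4754206.3741, Y=885954.9965, Z=4143407.7026
→ geod (Bowring, a=6378388.000): φ=40.78022112°, λ=10.55609029°, h=-972.0274 m
→ stereo (R=6378388.0, λ₀=-20.2°): E=2988107.0384, N=-5021341.6015

E=2988107.0384 m, N=-5021341.6015 m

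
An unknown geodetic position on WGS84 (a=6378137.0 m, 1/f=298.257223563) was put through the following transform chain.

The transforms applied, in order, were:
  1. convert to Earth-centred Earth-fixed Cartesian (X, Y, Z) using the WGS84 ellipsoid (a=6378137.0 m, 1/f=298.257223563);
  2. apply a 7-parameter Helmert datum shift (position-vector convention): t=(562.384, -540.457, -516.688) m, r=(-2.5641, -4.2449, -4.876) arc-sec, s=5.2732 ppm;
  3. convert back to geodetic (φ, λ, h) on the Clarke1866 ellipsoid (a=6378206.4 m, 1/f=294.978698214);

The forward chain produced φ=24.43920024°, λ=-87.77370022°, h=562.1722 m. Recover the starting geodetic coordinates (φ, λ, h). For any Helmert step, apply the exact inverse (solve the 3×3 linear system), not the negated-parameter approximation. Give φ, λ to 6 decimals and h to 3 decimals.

φ=24.443171°, λ=-87.777161°, h=259.393 m

start: φ=24.439200°, λ=-87.773700°, h=562.172 m
→ ECEF (a=6378206.400, f=1/294.978698214): X=225721.4927, Y=-5806216.9361, Z=2622729.5748
→ Helmert⁻¹: X=225349.1489, Y=-5805673.1463, Z=2623155.6214
→ geod (Bowring, a=6378137.000): φ=24.44317100°, λ=-87.77716100°, h=259.3930 m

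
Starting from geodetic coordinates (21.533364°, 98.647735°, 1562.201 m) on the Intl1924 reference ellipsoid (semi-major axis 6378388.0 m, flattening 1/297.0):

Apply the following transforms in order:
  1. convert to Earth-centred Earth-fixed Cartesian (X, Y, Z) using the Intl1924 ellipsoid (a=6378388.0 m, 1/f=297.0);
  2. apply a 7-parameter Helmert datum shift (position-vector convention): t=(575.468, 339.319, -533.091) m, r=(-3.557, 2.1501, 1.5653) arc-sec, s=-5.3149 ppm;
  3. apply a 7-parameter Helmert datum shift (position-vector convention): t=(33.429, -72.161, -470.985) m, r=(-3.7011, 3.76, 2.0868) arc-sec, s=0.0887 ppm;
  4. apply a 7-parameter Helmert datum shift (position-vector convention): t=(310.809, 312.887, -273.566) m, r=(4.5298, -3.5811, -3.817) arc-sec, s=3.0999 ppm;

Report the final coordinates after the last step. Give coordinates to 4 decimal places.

start: φ=21.533364°, λ=98.647735°, h=1562.201 m
→ ECEF (a=6378388.000, f=1/297.0): X=-892733.4100, Y=5869844.8110, Z=2327030.8166
→ Helmert 7p (PV): X=-892173.4852, Y=5870186.2867, Z=2326393.4395
→ Helmert 7p (PV): X=-892157.1168, Y=5870147.3637, Z=2325833.5929
→ Helmert 7p (PV): X=-891780.8244, Y=5870443.8793, Z=2325680.6627

X=-891780.8244 m, Y=5870443.8793 m, Z=2325680.6627 m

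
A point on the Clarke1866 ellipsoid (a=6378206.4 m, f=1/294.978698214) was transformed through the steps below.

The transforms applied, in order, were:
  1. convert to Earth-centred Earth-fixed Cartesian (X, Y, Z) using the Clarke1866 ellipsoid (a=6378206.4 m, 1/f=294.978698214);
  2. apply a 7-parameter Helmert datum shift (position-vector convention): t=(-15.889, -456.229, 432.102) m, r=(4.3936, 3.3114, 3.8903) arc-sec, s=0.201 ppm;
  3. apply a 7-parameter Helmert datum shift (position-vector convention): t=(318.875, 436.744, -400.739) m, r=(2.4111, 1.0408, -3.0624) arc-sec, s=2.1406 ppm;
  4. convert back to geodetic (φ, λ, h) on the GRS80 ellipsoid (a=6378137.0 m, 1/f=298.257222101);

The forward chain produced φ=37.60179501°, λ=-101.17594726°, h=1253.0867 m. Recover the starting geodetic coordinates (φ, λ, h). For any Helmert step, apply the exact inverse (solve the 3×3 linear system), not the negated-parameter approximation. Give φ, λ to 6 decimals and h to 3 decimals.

start: φ=37.601795°, λ=-101.175947°, h=1253.087 m
→ ECEF (a=6378137.000, f=1/298.257222101): X=-980841.1937, Y=-4964547.3083, Z=3871285.9050
→ Helmert⁻¹: X=-981103.7908, Y=-4964942.7326, Z=3871731.4427
→ Helmert⁻¹: X=-981243.4882, Y=-4964384.5352, Z=3871388.5548
→ geod (Bowring, a=6378206.400): φ=37.60504700°, λ=-101.18077300°, h=1269.9960 m

φ=37.605047°, λ=-101.180773°, h=1269.996 m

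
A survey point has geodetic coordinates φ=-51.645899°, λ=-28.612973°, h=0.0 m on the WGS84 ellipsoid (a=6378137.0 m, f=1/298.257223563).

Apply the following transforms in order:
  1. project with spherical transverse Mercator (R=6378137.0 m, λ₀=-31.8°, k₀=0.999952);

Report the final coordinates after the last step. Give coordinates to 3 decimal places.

E=220110.181 m, N=-5753722.003 m

start: φ=-51.645899°, λ=-28.612973°, h=0.000 m
→ tm (R=6378137.0, λ₀=-31.8°): E=220110.1809, N=-5753722.0029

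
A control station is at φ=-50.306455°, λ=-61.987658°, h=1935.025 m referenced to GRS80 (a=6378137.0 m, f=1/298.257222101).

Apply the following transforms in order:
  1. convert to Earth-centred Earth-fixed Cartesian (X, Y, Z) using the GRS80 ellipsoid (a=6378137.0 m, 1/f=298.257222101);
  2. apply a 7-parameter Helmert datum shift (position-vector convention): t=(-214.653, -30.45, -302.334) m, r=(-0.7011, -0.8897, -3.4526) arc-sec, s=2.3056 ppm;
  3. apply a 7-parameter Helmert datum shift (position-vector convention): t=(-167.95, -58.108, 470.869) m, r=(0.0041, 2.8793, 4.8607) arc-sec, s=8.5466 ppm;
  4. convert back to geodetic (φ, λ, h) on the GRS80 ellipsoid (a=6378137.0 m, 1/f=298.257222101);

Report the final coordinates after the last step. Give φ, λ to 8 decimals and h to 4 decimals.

start: φ=-50.306455°, λ=-61.987658°, h=1935.025 m
→ ECEF (a=6378137.000, f=1/298.257222101): X=1917595.4985, Y=-3604599.2258, Z=-4886119.1373
→ Helmert 7p (PV): X=1917346.0061, Y=-3604686.6927, Z=-4886412.2132
→ Helmert 7p (PV): X=1917211.1781, Y=-3604730.3281, Z=-4886009.9430
→ geod (Bowring, a=6378137.000): φ=-50.30627591°, λ=-61.99328350°, h=1809.6564 m

φ=-50.30627591°, λ=-61.99328350°, h=1809.6564 m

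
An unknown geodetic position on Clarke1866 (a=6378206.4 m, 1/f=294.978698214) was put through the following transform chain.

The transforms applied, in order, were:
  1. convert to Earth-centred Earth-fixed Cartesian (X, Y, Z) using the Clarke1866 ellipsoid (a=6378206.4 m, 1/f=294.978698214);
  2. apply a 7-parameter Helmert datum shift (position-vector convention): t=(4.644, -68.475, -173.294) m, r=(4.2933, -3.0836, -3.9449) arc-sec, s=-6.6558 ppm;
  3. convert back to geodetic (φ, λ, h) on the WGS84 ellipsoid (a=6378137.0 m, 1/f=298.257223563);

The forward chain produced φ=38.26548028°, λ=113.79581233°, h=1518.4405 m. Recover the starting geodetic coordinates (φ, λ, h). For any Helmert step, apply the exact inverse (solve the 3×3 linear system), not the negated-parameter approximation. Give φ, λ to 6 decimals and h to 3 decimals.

φ=38.267680°, λ=113.795650°, h=1740.229 m

start: φ=38.265480°, λ=113.795812°, h=1518.441 m
→ ECEF (a=6378137.000, f=1/298.257223563): X=-2023615.9480, Y=4589059.9215, Z=3929563.3684
→ Helmert⁻¹: X=-2023663.0834, Y=4589202.0324, Z=3929697.5494
→ geod (Bowring, a=6378206.400): φ=38.26768000°, λ=113.79565000°, h=1740.2290 m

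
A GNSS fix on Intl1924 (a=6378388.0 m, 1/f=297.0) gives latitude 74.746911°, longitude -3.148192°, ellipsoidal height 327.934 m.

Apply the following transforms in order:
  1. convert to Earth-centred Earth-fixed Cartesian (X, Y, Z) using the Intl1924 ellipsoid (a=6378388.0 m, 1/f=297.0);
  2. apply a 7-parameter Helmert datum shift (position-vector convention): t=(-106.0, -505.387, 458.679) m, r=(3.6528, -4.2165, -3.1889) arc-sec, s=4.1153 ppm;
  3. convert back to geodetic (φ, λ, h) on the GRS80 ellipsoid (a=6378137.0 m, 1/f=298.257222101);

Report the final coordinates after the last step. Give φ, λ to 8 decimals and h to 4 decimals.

start: φ=74.746911°, λ=-3.148192°, h=327.934 m
→ ECEF (a=6378388.000, f=1/297.0): X=1680867.4893, Y=-92450.5338, Z=6131858.3173
→ Helmert 7p (PV): X=1680641.6282, Y=-93090.8792, Z=6132374.9542
→ geod (Bowring, a=6378137.000): φ=74.74935589°, λ=-3.17037832°, h=942.3073 m

φ=74.74935589°, λ=-3.17037832°, h=942.3073 m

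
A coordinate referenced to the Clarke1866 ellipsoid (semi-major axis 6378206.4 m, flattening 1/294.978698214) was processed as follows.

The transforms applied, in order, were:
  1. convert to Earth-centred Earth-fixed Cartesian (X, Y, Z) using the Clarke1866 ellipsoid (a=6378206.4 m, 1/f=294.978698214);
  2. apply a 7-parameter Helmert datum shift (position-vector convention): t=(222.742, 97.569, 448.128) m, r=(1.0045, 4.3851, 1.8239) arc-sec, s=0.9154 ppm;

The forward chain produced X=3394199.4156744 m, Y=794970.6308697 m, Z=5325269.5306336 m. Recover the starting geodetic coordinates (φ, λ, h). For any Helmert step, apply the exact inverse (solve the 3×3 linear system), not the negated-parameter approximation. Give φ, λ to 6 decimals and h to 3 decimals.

φ=56.969002°, λ=13.181498°, h=1271.638 m

start: X=3394199.4157, Y=794970.6309, Z=5325269.5306 m
→ Helmert⁻¹: X=3393867.3907, Y=794868.2559, Z=5324884.8095
→ geod (Bowring, a=6378206.400): φ=56.96900200°, λ=13.18149800°, h=1271.6380 m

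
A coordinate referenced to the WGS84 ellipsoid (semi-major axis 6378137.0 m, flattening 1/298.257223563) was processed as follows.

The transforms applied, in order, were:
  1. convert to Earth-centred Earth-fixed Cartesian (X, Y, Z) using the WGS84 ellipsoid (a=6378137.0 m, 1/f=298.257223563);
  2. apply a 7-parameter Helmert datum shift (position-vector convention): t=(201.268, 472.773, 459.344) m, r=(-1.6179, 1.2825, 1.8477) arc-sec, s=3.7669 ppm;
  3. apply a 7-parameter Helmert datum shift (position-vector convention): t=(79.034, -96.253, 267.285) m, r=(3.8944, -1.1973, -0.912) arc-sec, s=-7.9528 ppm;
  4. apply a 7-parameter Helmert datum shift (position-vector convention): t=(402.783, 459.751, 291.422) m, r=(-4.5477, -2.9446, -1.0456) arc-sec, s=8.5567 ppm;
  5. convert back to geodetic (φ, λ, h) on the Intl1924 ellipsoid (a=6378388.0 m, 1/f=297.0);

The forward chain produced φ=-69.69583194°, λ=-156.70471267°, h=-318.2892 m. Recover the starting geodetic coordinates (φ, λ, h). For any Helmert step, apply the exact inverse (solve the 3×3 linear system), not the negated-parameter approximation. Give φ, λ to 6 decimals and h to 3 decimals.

φ=-69.689933°, λ=-156.694233°, h=1111.775 m

start: φ=-69.695832°, λ=-156.704713°, h=-318.289 m
→ ECEF (a=6378388.000, f=1/297.0): X=-2038828.4602, Y=-877859.4625, Z=-5959190.5088
→ Helmert⁻¹: X=-2039294.4181, Y=-878190.6431, Z=-5959421.1874
→ Helmert⁻¹: X=-2039420.3821, Y=-878222.9136, Z=-5959707.4494
→ Helmert⁻¹: X=-2039584.7790, Y=-878627.3559, Z=-5960163.9155
→ geod (Bowring, a=6378137.000): φ=-69.68993300°, λ=-156.69423300°, h=1111.7750 m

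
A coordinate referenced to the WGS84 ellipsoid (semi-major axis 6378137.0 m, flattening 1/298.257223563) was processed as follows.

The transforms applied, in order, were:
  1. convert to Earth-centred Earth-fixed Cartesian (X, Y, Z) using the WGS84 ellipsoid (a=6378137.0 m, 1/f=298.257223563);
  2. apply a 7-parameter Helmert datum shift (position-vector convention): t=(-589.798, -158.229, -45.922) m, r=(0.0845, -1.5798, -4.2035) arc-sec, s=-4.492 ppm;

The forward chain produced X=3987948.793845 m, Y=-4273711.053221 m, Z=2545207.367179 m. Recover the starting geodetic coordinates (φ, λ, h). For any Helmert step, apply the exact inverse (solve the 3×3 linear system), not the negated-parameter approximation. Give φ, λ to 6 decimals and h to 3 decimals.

start: X=3987948.7938, Y=-4273711.0532, Z=2545207.3672 m
→ Helmert⁻¹: X=3988663.0927, Y=-4273489.6929, Z=2545235.9237
→ geod (Bowring, a=6378137.000): φ=23.66963700°, λ=-46.97441300°, h=1049.9450 m

φ=23.669637°, λ=-46.974413°, h=1049.945 m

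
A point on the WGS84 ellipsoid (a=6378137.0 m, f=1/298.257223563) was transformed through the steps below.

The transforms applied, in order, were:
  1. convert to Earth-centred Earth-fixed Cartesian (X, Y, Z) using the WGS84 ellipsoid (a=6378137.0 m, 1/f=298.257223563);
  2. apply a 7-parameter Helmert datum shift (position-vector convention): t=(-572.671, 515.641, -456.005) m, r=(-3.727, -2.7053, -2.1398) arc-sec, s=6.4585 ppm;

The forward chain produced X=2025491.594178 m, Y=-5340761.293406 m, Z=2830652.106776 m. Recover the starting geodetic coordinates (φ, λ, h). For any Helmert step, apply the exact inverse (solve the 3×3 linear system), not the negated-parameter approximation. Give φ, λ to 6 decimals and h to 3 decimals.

φ=26.514578°, λ=-69.226397°, h=1739.313 m

start: X=2025491.5942, Y=-5340761.2934, Z=2830652.1068 m
→ Helmert⁻¹: X=2026143.7205, Y=-5341272.5714, Z=2830966.7415
→ geod (Bowring, a=6378137.000): φ=26.51457800°, λ=-69.22639700°, h=1739.3130 m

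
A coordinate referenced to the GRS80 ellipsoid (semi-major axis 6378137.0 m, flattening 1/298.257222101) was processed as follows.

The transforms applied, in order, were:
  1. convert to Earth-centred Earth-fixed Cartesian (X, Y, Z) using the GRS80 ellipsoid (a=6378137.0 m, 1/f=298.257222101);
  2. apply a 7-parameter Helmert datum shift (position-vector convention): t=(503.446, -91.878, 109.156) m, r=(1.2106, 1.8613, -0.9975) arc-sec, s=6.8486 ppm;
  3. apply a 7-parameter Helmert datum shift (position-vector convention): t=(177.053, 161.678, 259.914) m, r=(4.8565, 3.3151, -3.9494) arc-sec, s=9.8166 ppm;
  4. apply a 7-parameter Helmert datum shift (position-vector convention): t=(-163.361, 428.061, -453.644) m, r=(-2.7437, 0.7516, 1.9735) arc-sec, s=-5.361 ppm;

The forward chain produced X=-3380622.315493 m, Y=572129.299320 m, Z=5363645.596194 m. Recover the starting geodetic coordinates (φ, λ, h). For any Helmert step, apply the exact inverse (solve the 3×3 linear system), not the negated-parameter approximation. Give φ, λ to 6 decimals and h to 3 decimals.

start: X=-3380622.3155, Y=572129.2993, Z=5363645.5962 m
→ Helmert⁻¹: X=-3380491.1538, Y=571665.2944, Z=5364123.2834
→ Helmert⁻¹: X=-3380732.1706, Y=571559.5638, Z=5363742.9224
→ Helmert⁻¹: X=-3381263.6245, Y=571662.6545, Z=5363563.1661
→ geod (Bowring, a=6378137.000): φ=57.58110200°, λ=170.40387600°, h=3190.0430 m

φ=57.581102°, λ=170.403876°, h=3190.043 m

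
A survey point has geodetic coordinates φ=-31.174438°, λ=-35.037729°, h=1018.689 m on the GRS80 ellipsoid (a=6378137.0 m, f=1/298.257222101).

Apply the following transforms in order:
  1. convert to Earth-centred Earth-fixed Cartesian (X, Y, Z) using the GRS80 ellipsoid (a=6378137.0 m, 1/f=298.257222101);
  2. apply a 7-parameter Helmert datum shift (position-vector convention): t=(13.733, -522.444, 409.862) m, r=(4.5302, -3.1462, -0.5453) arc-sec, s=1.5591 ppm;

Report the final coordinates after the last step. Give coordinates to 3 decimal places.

X=4472924.768 m, Y=-3136790.404 m, Z=-3282579.271 m

start: φ=-31.174438°, λ=-35.037729°, h=1018.689 m
→ ECEF (a=6378137.000, f=1/298.257222101): X=4472862.2766, Y=-3136323.3492, Z=-3282983.3568
→ Helmert 7p (PV): X=4472924.7679, Y=-3136790.4036, Z=-3282579.2710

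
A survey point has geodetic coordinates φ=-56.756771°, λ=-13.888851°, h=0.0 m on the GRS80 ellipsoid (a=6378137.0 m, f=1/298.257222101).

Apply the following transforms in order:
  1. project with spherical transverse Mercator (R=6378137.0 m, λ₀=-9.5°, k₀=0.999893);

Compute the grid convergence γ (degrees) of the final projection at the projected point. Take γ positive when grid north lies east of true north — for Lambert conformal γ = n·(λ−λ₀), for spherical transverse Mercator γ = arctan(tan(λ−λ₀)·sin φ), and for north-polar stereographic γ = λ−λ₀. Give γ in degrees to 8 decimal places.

start: φ=-56.756771°, λ=-13.888851°, h=0.000 m
→ into tm (λ₀=-9.5°): φ=-56.75677100°, λ−λ₀=-4.38885100°
convergence γ = 3.67277690°

3.67277690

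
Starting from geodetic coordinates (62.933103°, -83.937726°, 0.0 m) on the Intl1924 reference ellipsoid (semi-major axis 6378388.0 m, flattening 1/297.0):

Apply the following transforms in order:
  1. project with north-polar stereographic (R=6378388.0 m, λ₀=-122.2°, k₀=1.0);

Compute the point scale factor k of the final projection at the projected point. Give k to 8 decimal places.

1.05793470

start: φ=62.933103°, λ=-83.937726°, h=0.000 m
→ into stereo (λ₀=-122.2°): φ=62.93310300°, λ−λ₀=38.26227400°
scale k = 1.05793470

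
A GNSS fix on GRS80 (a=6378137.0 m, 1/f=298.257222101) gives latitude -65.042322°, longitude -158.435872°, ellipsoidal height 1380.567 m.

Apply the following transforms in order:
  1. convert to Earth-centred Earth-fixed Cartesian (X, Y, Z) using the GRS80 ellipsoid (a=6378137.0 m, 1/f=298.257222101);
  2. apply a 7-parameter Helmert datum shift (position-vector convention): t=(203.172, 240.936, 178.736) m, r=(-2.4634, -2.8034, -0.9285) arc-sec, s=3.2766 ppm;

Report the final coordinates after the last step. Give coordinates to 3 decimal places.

X=-2510065.147 m, Y=-991913.724 m, Z=-5760816.490 m

start: φ=-65.042322°, λ=-158.435872°, h=1380.567 m
→ ECEF (a=6378137.000, f=1/298.257222101): X=-2510333.9262, Y=-992093.9068, Z=-5760954.0791
→ Helmert 7p (PV): X=-2510065.1466, Y=-991913.7239, Z=-5760816.4897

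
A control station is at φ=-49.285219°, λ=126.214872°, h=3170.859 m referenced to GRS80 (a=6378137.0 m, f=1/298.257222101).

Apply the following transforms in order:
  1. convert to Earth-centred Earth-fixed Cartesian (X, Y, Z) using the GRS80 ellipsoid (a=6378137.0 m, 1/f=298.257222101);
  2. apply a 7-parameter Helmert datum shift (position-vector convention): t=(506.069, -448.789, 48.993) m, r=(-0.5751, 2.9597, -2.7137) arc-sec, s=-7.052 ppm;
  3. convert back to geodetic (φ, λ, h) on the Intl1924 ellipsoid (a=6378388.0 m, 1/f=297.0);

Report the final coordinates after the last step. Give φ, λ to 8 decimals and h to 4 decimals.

start: φ=-49.285219°, λ=126.214872°, h=3170.859 m
→ ECEF (a=6378137.000, f=1/298.257222101): X=-2464001.6379, Y=3364798.4083, Z=-4813712.6181
→ Helmert 7p (PV): X=-2463502.9961, Y=3364344.8865, Z=-4813603.7046
→ geod (Bowring, a=6378388.000): φ=-49.28989257°, λ=126.21302583°, h=2458.8996 m

φ=-49.28989257°, λ=126.21302583°, h=2458.8996 m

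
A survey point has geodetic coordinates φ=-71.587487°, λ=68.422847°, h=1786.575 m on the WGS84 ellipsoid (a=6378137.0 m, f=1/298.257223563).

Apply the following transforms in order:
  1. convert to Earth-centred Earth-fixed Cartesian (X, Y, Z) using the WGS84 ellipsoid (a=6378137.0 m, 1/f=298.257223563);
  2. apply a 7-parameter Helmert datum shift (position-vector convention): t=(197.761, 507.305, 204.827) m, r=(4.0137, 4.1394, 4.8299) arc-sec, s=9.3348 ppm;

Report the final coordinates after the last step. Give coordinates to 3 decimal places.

start: φ=-71.587487°, λ=68.422847°, h=1786.575 m
→ ECEF (a=6378137.000, f=1/298.257223563): X=743317.4495, Y=1879594.9904, Z=-6030999.9354
→ Helmert 7p (PV): X=743357.1026, Y=1880254.6049, Z=-6030829.7486

X=743357.103 m, Y=1880254.605 m, Z=-6030829.749 m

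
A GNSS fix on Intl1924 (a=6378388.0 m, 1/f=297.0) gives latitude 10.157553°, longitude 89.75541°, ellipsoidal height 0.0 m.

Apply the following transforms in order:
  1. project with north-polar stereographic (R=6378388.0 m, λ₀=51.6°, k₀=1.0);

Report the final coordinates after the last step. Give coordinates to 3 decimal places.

E=6594578.449 m, N=-8393647.631 m

start: φ=10.157553°, λ=89.755410°, h=0.000 m
→ stereo (R=6378388.0, λ₀=51.6°): E=6594578.4487, N=-8393647.6312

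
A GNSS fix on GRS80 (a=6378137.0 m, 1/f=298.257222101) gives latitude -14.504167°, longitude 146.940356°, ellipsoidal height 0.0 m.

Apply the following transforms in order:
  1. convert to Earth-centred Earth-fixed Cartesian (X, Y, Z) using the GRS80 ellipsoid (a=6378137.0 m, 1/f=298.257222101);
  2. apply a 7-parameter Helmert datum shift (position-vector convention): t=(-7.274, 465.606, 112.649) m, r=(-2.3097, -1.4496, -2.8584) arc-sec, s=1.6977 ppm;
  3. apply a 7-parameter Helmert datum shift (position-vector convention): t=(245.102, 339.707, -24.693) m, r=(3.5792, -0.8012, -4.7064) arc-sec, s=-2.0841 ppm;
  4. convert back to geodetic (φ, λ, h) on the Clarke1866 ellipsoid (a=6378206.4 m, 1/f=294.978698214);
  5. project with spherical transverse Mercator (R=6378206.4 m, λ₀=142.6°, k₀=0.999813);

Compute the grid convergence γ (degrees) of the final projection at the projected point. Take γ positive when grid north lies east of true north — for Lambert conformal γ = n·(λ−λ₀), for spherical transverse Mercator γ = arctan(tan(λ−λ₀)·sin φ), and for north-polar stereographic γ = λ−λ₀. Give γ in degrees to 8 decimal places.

start: φ=-14.504167°, λ=146.940356°, h=0.000 m
→ ECEF (a=6378137.000, f=1/298.257222101): X=-5176258.3075, Y=3369167.4899, Z=-1587046.6484
→ Helmert 7p (PV): X=-5176216.5260, Y=3369692.7766, Z=-1587010.7989
→ Helmert 7p (PV): X=-5175877.5848, Y=3370171.1062, Z=-1586993.8182
→ geod (Bowring, a=6378206.400): φ=-14.50422721°, λ=146.93062651°, h=153.4513 m
→ into tm (λ₀=142.6°): φ=-14.50422721°, λ−λ₀=4.33062651°
convergence γ = -1.08655149°

-1.08655149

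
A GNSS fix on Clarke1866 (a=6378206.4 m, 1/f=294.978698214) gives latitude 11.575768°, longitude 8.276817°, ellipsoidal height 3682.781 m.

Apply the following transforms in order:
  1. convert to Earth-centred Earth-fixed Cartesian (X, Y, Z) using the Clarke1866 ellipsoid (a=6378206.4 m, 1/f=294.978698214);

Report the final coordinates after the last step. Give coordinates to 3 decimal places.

start: φ=11.575768°, λ=8.276817°, h=3682.781 m
→ ECEF (a=6378206.400, f=1/294.978698214): X=6187804.6946, Y=900146.2395, Z=1272123.1802

X=6187804.695 m, Y=900146.240 m, Z=1272123.180 m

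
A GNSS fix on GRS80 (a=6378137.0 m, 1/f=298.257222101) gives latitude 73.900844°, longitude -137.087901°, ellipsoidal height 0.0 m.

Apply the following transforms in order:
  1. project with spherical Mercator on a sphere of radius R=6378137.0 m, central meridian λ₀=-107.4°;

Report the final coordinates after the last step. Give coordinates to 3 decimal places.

E=-3304842.022 m, N=12475620.198 m

start: φ=73.900844°, λ=-137.087901°, h=0.000 m
→ merc (R=6378137.0, λ₀=-107.4°): E=-3304842.0220, N=12475620.1980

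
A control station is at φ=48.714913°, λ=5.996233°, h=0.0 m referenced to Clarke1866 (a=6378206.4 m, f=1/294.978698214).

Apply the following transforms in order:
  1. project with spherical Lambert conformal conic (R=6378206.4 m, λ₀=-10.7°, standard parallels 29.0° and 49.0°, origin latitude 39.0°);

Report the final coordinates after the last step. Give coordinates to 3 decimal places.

E=1218295.679 m, N=1182553.580 m

start: φ=48.714913°, λ=5.996233°, h=0.000 m
→ lcc (R=6378206.4, λ₀=-10.7°): E=1218295.6795, N=1182553.5803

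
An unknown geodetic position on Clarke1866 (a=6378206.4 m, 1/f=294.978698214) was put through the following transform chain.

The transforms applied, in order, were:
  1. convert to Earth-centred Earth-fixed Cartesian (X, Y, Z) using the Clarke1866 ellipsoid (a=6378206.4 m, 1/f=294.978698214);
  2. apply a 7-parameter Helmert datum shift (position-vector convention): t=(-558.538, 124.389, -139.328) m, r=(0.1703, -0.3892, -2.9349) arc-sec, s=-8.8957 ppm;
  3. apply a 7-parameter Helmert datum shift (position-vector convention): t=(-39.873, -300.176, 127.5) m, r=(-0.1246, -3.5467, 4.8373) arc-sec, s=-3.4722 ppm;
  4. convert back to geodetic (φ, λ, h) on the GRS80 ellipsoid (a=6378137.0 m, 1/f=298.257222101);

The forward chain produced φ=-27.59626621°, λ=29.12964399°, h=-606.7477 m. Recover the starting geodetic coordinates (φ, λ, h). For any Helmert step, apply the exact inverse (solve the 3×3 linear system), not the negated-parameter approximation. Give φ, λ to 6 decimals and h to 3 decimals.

φ=-27.596351°, λ=29.127991°, h=-12.491 m

start: φ=-27.596266°, λ=29.129644°, h=-606.748 m
→ ECEF (a=6378137.000, f=1/298.257222101): X=4940672.9980, Y=2753292.4190, Z=-2936647.2397
→ Helmert⁻¹: X=4940744.1016, Y=2753488.0603, Z=-2936868.2290
→ Helmert⁻¹: X=4941301.8766, Y=2753456.0487, Z=-2936766.6226
→ geod (Bowring, a=6378206.400): φ=-27.59635100°, λ=29.12799100°, h=-12.4910 m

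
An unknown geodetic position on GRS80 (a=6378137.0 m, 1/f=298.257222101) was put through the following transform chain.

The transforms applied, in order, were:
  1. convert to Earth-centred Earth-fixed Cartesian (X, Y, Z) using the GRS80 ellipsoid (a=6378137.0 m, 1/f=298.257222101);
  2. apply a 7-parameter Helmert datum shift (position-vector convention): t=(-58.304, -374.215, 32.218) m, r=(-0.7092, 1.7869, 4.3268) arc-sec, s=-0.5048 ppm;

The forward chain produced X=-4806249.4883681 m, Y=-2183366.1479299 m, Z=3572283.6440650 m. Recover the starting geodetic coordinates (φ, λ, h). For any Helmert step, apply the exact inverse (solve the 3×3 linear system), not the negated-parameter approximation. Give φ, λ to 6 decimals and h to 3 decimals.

φ=34.265496°, λ=-155.573474°, h=2451.984 m

start: X=-4806249.4884, Y=-2183366.1479, Z=3572283.6441 m
→ Helmert⁻¹: X=-4806270.3476, Y=-2182904.4965, Z=3572204.0865
→ geod (Bowring, a=6378137.000): φ=34.26549600°, λ=-155.57347400°, h=2451.9840 m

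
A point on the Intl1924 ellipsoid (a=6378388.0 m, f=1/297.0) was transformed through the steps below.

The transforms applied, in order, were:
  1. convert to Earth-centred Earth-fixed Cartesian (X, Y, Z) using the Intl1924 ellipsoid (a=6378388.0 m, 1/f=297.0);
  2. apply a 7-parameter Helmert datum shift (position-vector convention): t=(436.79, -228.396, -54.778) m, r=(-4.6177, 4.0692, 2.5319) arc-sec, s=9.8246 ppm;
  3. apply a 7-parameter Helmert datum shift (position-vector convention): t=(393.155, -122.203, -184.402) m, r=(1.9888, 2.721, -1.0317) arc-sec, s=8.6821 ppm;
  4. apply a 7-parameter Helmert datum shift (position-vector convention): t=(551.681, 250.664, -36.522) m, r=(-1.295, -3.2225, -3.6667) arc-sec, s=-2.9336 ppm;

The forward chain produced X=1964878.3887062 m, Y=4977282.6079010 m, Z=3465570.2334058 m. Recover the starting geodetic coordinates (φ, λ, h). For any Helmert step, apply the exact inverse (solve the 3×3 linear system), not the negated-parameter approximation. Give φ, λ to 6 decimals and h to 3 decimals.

φ=33.110663°, λ=68.472509°, h=2971.113 m

start: X=1964878.3887, Y=4977282.6079, Z=3465570.2334 m
→ Helmert⁻¹: X=1964298.1385, Y=4977059.7049, Z=3465617.4813
→ Helmert⁻¹: X=1963817.3185, Y=4977181.9352, Z=3465749.7095
→ Helmert⁻¹: X=1963353.9593, Y=4977259.7381, Z=3465920.5980
→ geod (Bowring, a=6378388.000): φ=33.11066300°, λ=68.47250900°, h=2971.1130 m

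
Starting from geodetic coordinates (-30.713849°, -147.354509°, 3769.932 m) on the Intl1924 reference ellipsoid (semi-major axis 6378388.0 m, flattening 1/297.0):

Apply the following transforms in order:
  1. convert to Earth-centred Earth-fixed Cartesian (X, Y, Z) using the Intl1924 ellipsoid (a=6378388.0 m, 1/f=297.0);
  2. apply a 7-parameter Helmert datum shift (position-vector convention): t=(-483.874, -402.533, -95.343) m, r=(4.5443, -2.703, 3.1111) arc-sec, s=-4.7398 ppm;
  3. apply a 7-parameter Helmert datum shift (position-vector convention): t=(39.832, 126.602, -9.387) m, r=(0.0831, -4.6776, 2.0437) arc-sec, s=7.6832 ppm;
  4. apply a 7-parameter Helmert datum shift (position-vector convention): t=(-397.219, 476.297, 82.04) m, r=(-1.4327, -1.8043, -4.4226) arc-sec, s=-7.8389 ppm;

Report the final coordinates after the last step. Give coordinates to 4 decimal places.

start: φ=-30.713849°, λ=-147.354509°, h=3769.932 m
→ ECEF (a=6378388.000, f=1/297.0): X=-4624178.8904, Y=-2962461.4560, Z=-3240632.1238
→ Helmert 7p (PV): X=-4624553.6973, Y=-2962848.2986, Z=-3240837.9710
→ Helmert 7p (PV): X=-4624446.5450, Y=-2962788.9761, Z=-3240978.3265
→ Helmert 7p (PV): X=-4624842.6889, Y=-2962212.8119, Z=-3240890.7536

X=-4624842.6889 m, Y=-2962212.8119 m, Z=-3240890.7536 m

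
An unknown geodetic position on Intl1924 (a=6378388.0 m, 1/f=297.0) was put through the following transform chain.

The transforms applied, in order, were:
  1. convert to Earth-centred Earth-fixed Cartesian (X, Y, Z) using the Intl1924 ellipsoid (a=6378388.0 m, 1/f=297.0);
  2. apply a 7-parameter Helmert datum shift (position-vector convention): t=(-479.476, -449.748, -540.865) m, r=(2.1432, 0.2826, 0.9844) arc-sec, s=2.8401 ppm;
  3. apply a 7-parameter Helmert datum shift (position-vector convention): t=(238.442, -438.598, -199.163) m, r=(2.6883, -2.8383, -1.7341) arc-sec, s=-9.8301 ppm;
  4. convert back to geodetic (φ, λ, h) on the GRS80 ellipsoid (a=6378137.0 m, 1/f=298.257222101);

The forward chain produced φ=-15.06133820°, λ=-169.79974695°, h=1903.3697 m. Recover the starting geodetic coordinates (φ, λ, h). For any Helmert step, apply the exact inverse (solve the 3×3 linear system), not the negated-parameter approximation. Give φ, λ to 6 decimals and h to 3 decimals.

φ=-15.055278°, λ=-169.806952°, h=1129.728 m

start: φ=-15.061338°, λ=-169.799747°, h=1903.370 m
→ ECEF (a=6378137.000, f=1/298.257222101): X=-6064871.2550, Y=-1091270.2295, Z=-1647149.5428
→ Helmert⁻¹: X=-6065182.8085, Y=-1090914.8096, Z=-1646868.8917
→ Helmert⁻¹: X=-6064689.0567, Y=-1090450.1270, Z=-1646320.3298
→ geod (Bowring, a=6378388.000): φ=-15.05527800°, λ=-169.80695200°, h=1129.7280 m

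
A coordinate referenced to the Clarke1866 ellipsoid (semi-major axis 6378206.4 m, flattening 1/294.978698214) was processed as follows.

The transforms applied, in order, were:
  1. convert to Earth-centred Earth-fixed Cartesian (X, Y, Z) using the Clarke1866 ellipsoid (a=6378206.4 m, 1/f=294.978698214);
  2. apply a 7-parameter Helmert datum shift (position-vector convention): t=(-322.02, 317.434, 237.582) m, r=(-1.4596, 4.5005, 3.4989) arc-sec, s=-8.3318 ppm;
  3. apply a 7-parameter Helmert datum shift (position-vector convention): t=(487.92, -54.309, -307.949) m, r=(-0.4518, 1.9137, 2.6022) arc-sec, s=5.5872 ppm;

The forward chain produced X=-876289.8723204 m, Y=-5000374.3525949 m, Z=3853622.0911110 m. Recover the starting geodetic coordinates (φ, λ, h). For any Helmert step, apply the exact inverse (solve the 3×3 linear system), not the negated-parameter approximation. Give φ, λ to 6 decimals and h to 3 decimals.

start: X=-876289.8723, Y=-5000374.3526, Z=3853622.0911 m
→ Helmert⁻¹: X=-876871.7323, Y=-5000289.4850, Z=3853889.4195
→ Helmert⁻¹: X=-876725.9250, Y=-5000660.9810, Z=3853629.4299
→ geod (Bowring, a=6378206.400): φ=37.38765700°, λ=-99.94414600°, h=3553.8870 m

φ=37.387657°, λ=-99.944146°, h=3553.887 m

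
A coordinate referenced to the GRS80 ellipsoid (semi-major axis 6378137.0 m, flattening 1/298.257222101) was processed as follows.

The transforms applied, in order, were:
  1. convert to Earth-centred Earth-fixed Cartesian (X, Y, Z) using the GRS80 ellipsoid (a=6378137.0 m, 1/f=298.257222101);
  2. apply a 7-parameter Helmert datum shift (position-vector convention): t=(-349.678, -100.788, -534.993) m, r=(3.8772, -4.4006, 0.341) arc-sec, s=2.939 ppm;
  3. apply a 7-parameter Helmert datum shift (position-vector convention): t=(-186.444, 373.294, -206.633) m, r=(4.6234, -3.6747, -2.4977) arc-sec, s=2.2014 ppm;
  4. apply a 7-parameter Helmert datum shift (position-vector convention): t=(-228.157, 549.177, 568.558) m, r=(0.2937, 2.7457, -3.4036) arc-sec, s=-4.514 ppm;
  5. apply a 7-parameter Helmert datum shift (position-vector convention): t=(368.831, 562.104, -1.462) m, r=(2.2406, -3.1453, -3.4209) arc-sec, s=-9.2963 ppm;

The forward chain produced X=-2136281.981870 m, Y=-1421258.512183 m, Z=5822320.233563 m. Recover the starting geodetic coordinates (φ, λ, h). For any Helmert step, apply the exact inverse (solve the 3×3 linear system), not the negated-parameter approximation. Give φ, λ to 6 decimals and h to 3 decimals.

φ=66.359469°, λ=-146.334081°, h=2808.404 m

start: X=-2136281.9819, Y=-1421258.5122, Z=5822320.2336 m
→ Helmert⁻¹: X=-2136558.3101, Y=-1421806.0213, Z=5822423.8469
→ Helmert⁻¹: X=-2136393.8234, Y=-1422388.5820, Z=5821855.1555
→ Helmert⁻¹: X=-2136081.7259, Y=-1422654.1081, Z=5822118.9157
→ Helmert⁻¹: X=-2135603.8967, Y=-1422436.1580, Z=5822709.0963
→ geod (Bowring, a=6378137.000): φ=66.35946900°, λ=-146.33408100°, h=2808.4040 m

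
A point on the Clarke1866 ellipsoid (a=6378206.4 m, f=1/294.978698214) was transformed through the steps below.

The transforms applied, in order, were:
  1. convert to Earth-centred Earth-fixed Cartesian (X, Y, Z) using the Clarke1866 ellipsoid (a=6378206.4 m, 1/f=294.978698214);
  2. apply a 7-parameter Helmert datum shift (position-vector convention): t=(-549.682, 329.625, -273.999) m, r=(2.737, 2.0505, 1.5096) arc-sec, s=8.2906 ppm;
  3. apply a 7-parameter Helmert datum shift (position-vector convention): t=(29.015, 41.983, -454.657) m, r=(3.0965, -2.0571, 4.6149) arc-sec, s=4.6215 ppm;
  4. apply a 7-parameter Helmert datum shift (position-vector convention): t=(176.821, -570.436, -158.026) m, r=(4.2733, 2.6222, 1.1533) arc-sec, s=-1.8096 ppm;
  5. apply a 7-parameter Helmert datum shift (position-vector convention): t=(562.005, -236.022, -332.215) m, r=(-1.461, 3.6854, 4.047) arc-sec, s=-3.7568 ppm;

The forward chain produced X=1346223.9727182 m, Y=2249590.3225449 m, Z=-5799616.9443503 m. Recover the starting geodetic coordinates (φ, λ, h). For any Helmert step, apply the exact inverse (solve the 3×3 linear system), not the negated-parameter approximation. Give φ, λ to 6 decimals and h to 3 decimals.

φ=-65.815493°, λ=59.102177°, h=3343.031 m

start: X=1346223.9727, Y=2249590.3225, Z=-5799616.9444 m
→ Helmert⁻¹: X=1345814.7835, Y=2249849.4682, Z=-5799266.5341
→ Helmert⁻¹: X=1345726.7031, Y=2250296.3081, Z=-5799148.5149
→ Helmert⁻¹: X=1345683.9814, Y=2250126.7659, Z=-5798714.2595
→ Helmert⁻¹: X=1346296.6099, Y=2249691.6946, Z=-5798408.6566
→ geod (Bowring, a=6378206.400): φ=-65.81549300°, λ=59.10217700°, h=3343.0310 m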